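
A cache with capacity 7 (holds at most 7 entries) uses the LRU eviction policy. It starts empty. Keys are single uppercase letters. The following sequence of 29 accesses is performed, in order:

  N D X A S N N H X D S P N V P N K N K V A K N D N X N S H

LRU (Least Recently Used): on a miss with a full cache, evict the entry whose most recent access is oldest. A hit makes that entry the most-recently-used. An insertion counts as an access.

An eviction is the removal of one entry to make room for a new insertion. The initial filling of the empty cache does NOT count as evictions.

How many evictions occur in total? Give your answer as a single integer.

Answer: 6

Derivation:
LRU simulation (capacity=7):
  1. access N: MISS. Cache (LRU->MRU): [N]
  2. access D: MISS. Cache (LRU->MRU): [N D]
  3. access X: MISS. Cache (LRU->MRU): [N D X]
  4. access A: MISS. Cache (LRU->MRU): [N D X A]
  5. access S: MISS. Cache (LRU->MRU): [N D X A S]
  6. access N: HIT. Cache (LRU->MRU): [D X A S N]
  7. access N: HIT. Cache (LRU->MRU): [D X A S N]
  8. access H: MISS. Cache (LRU->MRU): [D X A S N H]
  9. access X: HIT. Cache (LRU->MRU): [D A S N H X]
  10. access D: HIT. Cache (LRU->MRU): [A S N H X D]
  11. access S: HIT. Cache (LRU->MRU): [A N H X D S]
  12. access P: MISS. Cache (LRU->MRU): [A N H X D S P]
  13. access N: HIT. Cache (LRU->MRU): [A H X D S P N]
  14. access V: MISS, evict A. Cache (LRU->MRU): [H X D S P N V]
  15. access P: HIT. Cache (LRU->MRU): [H X D S N V P]
  16. access N: HIT. Cache (LRU->MRU): [H X D S V P N]
  17. access K: MISS, evict H. Cache (LRU->MRU): [X D S V P N K]
  18. access N: HIT. Cache (LRU->MRU): [X D S V P K N]
  19. access K: HIT. Cache (LRU->MRU): [X D S V P N K]
  20. access V: HIT. Cache (LRU->MRU): [X D S P N K V]
  21. access A: MISS, evict X. Cache (LRU->MRU): [D S P N K V A]
  22. access K: HIT. Cache (LRU->MRU): [D S P N V A K]
  23. access N: HIT. Cache (LRU->MRU): [D S P V A K N]
  24. access D: HIT. Cache (LRU->MRU): [S P V A K N D]
  25. access N: HIT. Cache (LRU->MRU): [S P V A K D N]
  26. access X: MISS, evict S. Cache (LRU->MRU): [P V A K D N X]
  27. access N: HIT. Cache (LRU->MRU): [P V A K D X N]
  28. access S: MISS, evict P. Cache (LRU->MRU): [V A K D X N S]
  29. access H: MISS, evict V. Cache (LRU->MRU): [A K D X N S H]
Total: 16 hits, 13 misses, 6 evictions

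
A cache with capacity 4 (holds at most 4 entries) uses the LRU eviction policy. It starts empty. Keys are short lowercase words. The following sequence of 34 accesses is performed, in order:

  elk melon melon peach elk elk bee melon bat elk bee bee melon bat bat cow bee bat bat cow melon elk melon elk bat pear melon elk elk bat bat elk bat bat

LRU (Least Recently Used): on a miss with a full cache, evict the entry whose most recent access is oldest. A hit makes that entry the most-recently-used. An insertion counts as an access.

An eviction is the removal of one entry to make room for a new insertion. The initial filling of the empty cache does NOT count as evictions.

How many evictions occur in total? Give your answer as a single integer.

Answer: 4

Derivation:
LRU simulation (capacity=4):
  1. access elk: MISS. Cache (LRU->MRU): [elk]
  2. access melon: MISS. Cache (LRU->MRU): [elk melon]
  3. access melon: HIT. Cache (LRU->MRU): [elk melon]
  4. access peach: MISS. Cache (LRU->MRU): [elk melon peach]
  5. access elk: HIT. Cache (LRU->MRU): [melon peach elk]
  6. access elk: HIT. Cache (LRU->MRU): [melon peach elk]
  7. access bee: MISS. Cache (LRU->MRU): [melon peach elk bee]
  8. access melon: HIT. Cache (LRU->MRU): [peach elk bee melon]
  9. access bat: MISS, evict peach. Cache (LRU->MRU): [elk bee melon bat]
  10. access elk: HIT. Cache (LRU->MRU): [bee melon bat elk]
  11. access bee: HIT. Cache (LRU->MRU): [melon bat elk bee]
  12. access bee: HIT. Cache (LRU->MRU): [melon bat elk bee]
  13. access melon: HIT. Cache (LRU->MRU): [bat elk bee melon]
  14. access bat: HIT. Cache (LRU->MRU): [elk bee melon bat]
  15. access bat: HIT. Cache (LRU->MRU): [elk bee melon bat]
  16. access cow: MISS, evict elk. Cache (LRU->MRU): [bee melon bat cow]
  17. access bee: HIT. Cache (LRU->MRU): [melon bat cow bee]
  18. access bat: HIT. Cache (LRU->MRU): [melon cow bee bat]
  19. access bat: HIT. Cache (LRU->MRU): [melon cow bee bat]
  20. access cow: HIT. Cache (LRU->MRU): [melon bee bat cow]
  21. access melon: HIT. Cache (LRU->MRU): [bee bat cow melon]
  22. access elk: MISS, evict bee. Cache (LRU->MRU): [bat cow melon elk]
  23. access melon: HIT. Cache (LRU->MRU): [bat cow elk melon]
  24. access elk: HIT. Cache (LRU->MRU): [bat cow melon elk]
  25. access bat: HIT. Cache (LRU->MRU): [cow melon elk bat]
  26. access pear: MISS, evict cow. Cache (LRU->MRU): [melon elk bat pear]
  27. access melon: HIT. Cache (LRU->MRU): [elk bat pear melon]
  28. access elk: HIT. Cache (LRU->MRU): [bat pear melon elk]
  29. access elk: HIT. Cache (LRU->MRU): [bat pear melon elk]
  30. access bat: HIT. Cache (LRU->MRU): [pear melon elk bat]
  31. access bat: HIT. Cache (LRU->MRU): [pear melon elk bat]
  32. access elk: HIT. Cache (LRU->MRU): [pear melon bat elk]
  33. access bat: HIT. Cache (LRU->MRU): [pear melon elk bat]
  34. access bat: HIT. Cache (LRU->MRU): [pear melon elk bat]
Total: 26 hits, 8 misses, 4 evictions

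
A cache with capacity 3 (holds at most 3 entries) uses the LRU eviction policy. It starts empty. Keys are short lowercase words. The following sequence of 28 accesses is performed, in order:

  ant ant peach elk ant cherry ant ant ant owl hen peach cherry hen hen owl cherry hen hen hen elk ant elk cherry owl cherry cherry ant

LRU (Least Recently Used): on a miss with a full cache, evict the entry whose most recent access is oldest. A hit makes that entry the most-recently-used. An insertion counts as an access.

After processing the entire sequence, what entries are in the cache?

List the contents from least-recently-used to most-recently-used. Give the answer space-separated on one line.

LRU simulation (capacity=3):
  1. access ant: MISS. Cache (LRU->MRU): [ant]
  2. access ant: HIT. Cache (LRU->MRU): [ant]
  3. access peach: MISS. Cache (LRU->MRU): [ant peach]
  4. access elk: MISS. Cache (LRU->MRU): [ant peach elk]
  5. access ant: HIT. Cache (LRU->MRU): [peach elk ant]
  6. access cherry: MISS, evict peach. Cache (LRU->MRU): [elk ant cherry]
  7. access ant: HIT. Cache (LRU->MRU): [elk cherry ant]
  8. access ant: HIT. Cache (LRU->MRU): [elk cherry ant]
  9. access ant: HIT. Cache (LRU->MRU): [elk cherry ant]
  10. access owl: MISS, evict elk. Cache (LRU->MRU): [cherry ant owl]
  11. access hen: MISS, evict cherry. Cache (LRU->MRU): [ant owl hen]
  12. access peach: MISS, evict ant. Cache (LRU->MRU): [owl hen peach]
  13. access cherry: MISS, evict owl. Cache (LRU->MRU): [hen peach cherry]
  14. access hen: HIT. Cache (LRU->MRU): [peach cherry hen]
  15. access hen: HIT. Cache (LRU->MRU): [peach cherry hen]
  16. access owl: MISS, evict peach. Cache (LRU->MRU): [cherry hen owl]
  17. access cherry: HIT. Cache (LRU->MRU): [hen owl cherry]
  18. access hen: HIT. Cache (LRU->MRU): [owl cherry hen]
  19. access hen: HIT. Cache (LRU->MRU): [owl cherry hen]
  20. access hen: HIT. Cache (LRU->MRU): [owl cherry hen]
  21. access elk: MISS, evict owl. Cache (LRU->MRU): [cherry hen elk]
  22. access ant: MISS, evict cherry. Cache (LRU->MRU): [hen elk ant]
  23. access elk: HIT. Cache (LRU->MRU): [hen ant elk]
  24. access cherry: MISS, evict hen. Cache (LRU->MRU): [ant elk cherry]
  25. access owl: MISS, evict ant. Cache (LRU->MRU): [elk cherry owl]
  26. access cherry: HIT. Cache (LRU->MRU): [elk owl cherry]
  27. access cherry: HIT. Cache (LRU->MRU): [elk owl cherry]
  28. access ant: MISS, evict elk. Cache (LRU->MRU): [owl cherry ant]
Total: 14 hits, 14 misses, 11 evictions

Answer: owl cherry ant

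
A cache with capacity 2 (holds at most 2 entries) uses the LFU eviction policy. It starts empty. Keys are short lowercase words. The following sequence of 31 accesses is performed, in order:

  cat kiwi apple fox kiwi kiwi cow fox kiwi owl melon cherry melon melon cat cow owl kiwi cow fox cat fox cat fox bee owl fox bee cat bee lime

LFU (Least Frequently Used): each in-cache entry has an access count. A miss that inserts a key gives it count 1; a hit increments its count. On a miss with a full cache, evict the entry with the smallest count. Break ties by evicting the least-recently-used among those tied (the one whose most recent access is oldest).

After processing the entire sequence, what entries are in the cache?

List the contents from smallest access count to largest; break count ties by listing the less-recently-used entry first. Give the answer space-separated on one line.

Answer: lime kiwi

Derivation:
LFU simulation (capacity=2):
  1. access cat: MISS. Cache: [cat(c=1)]
  2. access kiwi: MISS. Cache: [cat(c=1) kiwi(c=1)]
  3. access apple: MISS, evict cat(c=1). Cache: [kiwi(c=1) apple(c=1)]
  4. access fox: MISS, evict kiwi(c=1). Cache: [apple(c=1) fox(c=1)]
  5. access kiwi: MISS, evict apple(c=1). Cache: [fox(c=1) kiwi(c=1)]
  6. access kiwi: HIT, count now 2. Cache: [fox(c=1) kiwi(c=2)]
  7. access cow: MISS, evict fox(c=1). Cache: [cow(c=1) kiwi(c=2)]
  8. access fox: MISS, evict cow(c=1). Cache: [fox(c=1) kiwi(c=2)]
  9. access kiwi: HIT, count now 3. Cache: [fox(c=1) kiwi(c=3)]
  10. access owl: MISS, evict fox(c=1). Cache: [owl(c=1) kiwi(c=3)]
  11. access melon: MISS, evict owl(c=1). Cache: [melon(c=1) kiwi(c=3)]
  12. access cherry: MISS, evict melon(c=1). Cache: [cherry(c=1) kiwi(c=3)]
  13. access melon: MISS, evict cherry(c=1). Cache: [melon(c=1) kiwi(c=3)]
  14. access melon: HIT, count now 2. Cache: [melon(c=2) kiwi(c=3)]
  15. access cat: MISS, evict melon(c=2). Cache: [cat(c=1) kiwi(c=3)]
  16. access cow: MISS, evict cat(c=1). Cache: [cow(c=1) kiwi(c=3)]
  17. access owl: MISS, evict cow(c=1). Cache: [owl(c=1) kiwi(c=3)]
  18. access kiwi: HIT, count now 4. Cache: [owl(c=1) kiwi(c=4)]
  19. access cow: MISS, evict owl(c=1). Cache: [cow(c=1) kiwi(c=4)]
  20. access fox: MISS, evict cow(c=1). Cache: [fox(c=1) kiwi(c=4)]
  21. access cat: MISS, evict fox(c=1). Cache: [cat(c=1) kiwi(c=4)]
  22. access fox: MISS, evict cat(c=1). Cache: [fox(c=1) kiwi(c=4)]
  23. access cat: MISS, evict fox(c=1). Cache: [cat(c=1) kiwi(c=4)]
  24. access fox: MISS, evict cat(c=1). Cache: [fox(c=1) kiwi(c=4)]
  25. access bee: MISS, evict fox(c=1). Cache: [bee(c=1) kiwi(c=4)]
  26. access owl: MISS, evict bee(c=1). Cache: [owl(c=1) kiwi(c=4)]
  27. access fox: MISS, evict owl(c=1). Cache: [fox(c=1) kiwi(c=4)]
  28. access bee: MISS, evict fox(c=1). Cache: [bee(c=1) kiwi(c=4)]
  29. access cat: MISS, evict bee(c=1). Cache: [cat(c=1) kiwi(c=4)]
  30. access bee: MISS, evict cat(c=1). Cache: [bee(c=1) kiwi(c=4)]
  31. access lime: MISS, evict bee(c=1). Cache: [lime(c=1) kiwi(c=4)]
Total: 4 hits, 27 misses, 25 evictions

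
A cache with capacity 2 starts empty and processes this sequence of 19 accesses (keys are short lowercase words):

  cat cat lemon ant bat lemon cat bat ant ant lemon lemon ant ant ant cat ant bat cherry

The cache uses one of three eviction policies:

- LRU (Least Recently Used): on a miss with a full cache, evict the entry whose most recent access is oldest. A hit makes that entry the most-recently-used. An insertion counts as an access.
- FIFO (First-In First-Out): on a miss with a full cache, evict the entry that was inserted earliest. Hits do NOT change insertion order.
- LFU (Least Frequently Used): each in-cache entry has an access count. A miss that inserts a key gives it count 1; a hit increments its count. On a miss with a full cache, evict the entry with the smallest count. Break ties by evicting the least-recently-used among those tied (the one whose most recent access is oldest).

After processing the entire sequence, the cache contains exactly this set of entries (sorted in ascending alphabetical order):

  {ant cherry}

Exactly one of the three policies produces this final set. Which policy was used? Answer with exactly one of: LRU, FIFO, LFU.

Answer: LFU

Derivation:
Simulating under each policy and comparing final sets:
  LRU: final set = {bat cherry} -> differs
  FIFO: final set = {bat cherry} -> differs
  LFU: final set = {ant cherry} -> MATCHES target
Only LFU produces the target set.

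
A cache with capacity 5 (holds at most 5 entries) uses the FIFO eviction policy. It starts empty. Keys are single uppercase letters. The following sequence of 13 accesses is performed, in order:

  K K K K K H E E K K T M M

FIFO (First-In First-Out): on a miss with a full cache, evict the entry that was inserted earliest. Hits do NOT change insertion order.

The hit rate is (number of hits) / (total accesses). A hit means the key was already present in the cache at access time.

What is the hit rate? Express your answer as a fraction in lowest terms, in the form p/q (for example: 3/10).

Answer: 8/13

Derivation:
FIFO simulation (capacity=5):
  1. access K: MISS. Cache (old->new): [K]
  2. access K: HIT. Cache (old->new): [K]
  3. access K: HIT. Cache (old->new): [K]
  4. access K: HIT. Cache (old->new): [K]
  5. access K: HIT. Cache (old->new): [K]
  6. access H: MISS. Cache (old->new): [K H]
  7. access E: MISS. Cache (old->new): [K H E]
  8. access E: HIT. Cache (old->new): [K H E]
  9. access K: HIT. Cache (old->new): [K H E]
  10. access K: HIT. Cache (old->new): [K H E]
  11. access T: MISS. Cache (old->new): [K H E T]
  12. access M: MISS. Cache (old->new): [K H E T M]
  13. access M: HIT. Cache (old->new): [K H E T M]
Total: 8 hits, 5 misses, 0 evictions

Hit rate = 8/13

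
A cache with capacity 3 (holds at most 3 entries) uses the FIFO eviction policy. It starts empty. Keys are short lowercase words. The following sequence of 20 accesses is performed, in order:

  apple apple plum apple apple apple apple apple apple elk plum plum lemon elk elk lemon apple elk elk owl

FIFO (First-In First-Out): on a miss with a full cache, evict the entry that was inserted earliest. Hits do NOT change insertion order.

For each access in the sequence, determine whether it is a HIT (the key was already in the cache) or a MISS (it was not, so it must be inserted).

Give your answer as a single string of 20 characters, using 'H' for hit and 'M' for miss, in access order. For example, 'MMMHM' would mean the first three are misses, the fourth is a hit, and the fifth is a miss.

FIFO simulation (capacity=3):
  1. access apple: MISS. Cache (old->new): [apple]
  2. access apple: HIT. Cache (old->new): [apple]
  3. access plum: MISS. Cache (old->new): [apple plum]
  4. access apple: HIT. Cache (old->new): [apple plum]
  5. access apple: HIT. Cache (old->new): [apple plum]
  6. access apple: HIT. Cache (old->new): [apple plum]
  7. access apple: HIT. Cache (old->new): [apple plum]
  8. access apple: HIT. Cache (old->new): [apple plum]
  9. access apple: HIT. Cache (old->new): [apple plum]
  10. access elk: MISS. Cache (old->new): [apple plum elk]
  11. access plum: HIT. Cache (old->new): [apple plum elk]
  12. access plum: HIT. Cache (old->new): [apple plum elk]
  13. access lemon: MISS, evict apple. Cache (old->new): [plum elk lemon]
  14. access elk: HIT. Cache (old->new): [plum elk lemon]
  15. access elk: HIT. Cache (old->new): [plum elk lemon]
  16. access lemon: HIT. Cache (old->new): [plum elk lemon]
  17. access apple: MISS, evict plum. Cache (old->new): [elk lemon apple]
  18. access elk: HIT. Cache (old->new): [elk lemon apple]
  19. access elk: HIT. Cache (old->new): [elk lemon apple]
  20. access owl: MISS, evict elk. Cache (old->new): [lemon apple owl]
Total: 14 hits, 6 misses, 3 evictions

Answer: MHMHHHHHHMHHMHHHMHHM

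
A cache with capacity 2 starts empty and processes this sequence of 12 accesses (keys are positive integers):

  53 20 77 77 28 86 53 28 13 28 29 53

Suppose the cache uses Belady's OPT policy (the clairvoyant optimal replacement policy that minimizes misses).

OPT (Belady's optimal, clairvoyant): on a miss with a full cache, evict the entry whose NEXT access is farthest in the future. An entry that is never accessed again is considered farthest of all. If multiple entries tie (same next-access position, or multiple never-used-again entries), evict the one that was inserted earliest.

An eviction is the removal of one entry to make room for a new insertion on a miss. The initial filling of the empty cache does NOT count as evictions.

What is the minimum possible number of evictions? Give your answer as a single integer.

OPT (Belady) simulation (capacity=2):
  1. access 53: MISS. Cache: [53]
  2. access 20: MISS. Cache: [53 20]
  3. access 77: MISS, evict 20 (next use: never). Cache: [53 77]
  4. access 77: HIT. Next use of 77: never. Cache: [53 77]
  5. access 28: MISS, evict 77 (next use: never). Cache: [53 28]
  6. access 86: MISS, evict 28 (next use: step 8). Cache: [53 86]
  7. access 53: HIT. Next use of 53: step 12. Cache: [53 86]
  8. access 28: MISS, evict 86 (next use: never). Cache: [53 28]
  9. access 13: MISS, evict 53 (next use: step 12). Cache: [28 13]
  10. access 28: HIT. Next use of 28: never. Cache: [28 13]
  11. access 29: MISS, evict 28 (next use: never). Cache: [13 29]
  12. access 53: MISS, evict 13 (next use: never). Cache: [29 53]
Total: 3 hits, 9 misses, 7 evictions

Answer: 7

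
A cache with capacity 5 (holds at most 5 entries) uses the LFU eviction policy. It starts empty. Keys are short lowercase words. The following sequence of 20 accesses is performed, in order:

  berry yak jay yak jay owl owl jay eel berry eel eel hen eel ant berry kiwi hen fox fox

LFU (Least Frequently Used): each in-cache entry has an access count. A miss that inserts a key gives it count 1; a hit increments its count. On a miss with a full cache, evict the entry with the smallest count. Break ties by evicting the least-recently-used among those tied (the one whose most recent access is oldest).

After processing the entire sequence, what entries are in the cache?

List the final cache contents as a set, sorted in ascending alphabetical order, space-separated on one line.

Answer: berry eel fox jay owl

Derivation:
LFU simulation (capacity=5):
  1. access berry: MISS. Cache: [berry(c=1)]
  2. access yak: MISS. Cache: [berry(c=1) yak(c=1)]
  3. access jay: MISS. Cache: [berry(c=1) yak(c=1) jay(c=1)]
  4. access yak: HIT, count now 2. Cache: [berry(c=1) jay(c=1) yak(c=2)]
  5. access jay: HIT, count now 2. Cache: [berry(c=1) yak(c=2) jay(c=2)]
  6. access owl: MISS. Cache: [berry(c=1) owl(c=1) yak(c=2) jay(c=2)]
  7. access owl: HIT, count now 2. Cache: [berry(c=1) yak(c=2) jay(c=2) owl(c=2)]
  8. access jay: HIT, count now 3. Cache: [berry(c=1) yak(c=2) owl(c=2) jay(c=3)]
  9. access eel: MISS. Cache: [berry(c=1) eel(c=1) yak(c=2) owl(c=2) jay(c=3)]
  10. access berry: HIT, count now 2. Cache: [eel(c=1) yak(c=2) owl(c=2) berry(c=2) jay(c=3)]
  11. access eel: HIT, count now 2. Cache: [yak(c=2) owl(c=2) berry(c=2) eel(c=2) jay(c=3)]
  12. access eel: HIT, count now 3. Cache: [yak(c=2) owl(c=2) berry(c=2) jay(c=3) eel(c=3)]
  13. access hen: MISS, evict yak(c=2). Cache: [hen(c=1) owl(c=2) berry(c=2) jay(c=3) eel(c=3)]
  14. access eel: HIT, count now 4. Cache: [hen(c=1) owl(c=2) berry(c=2) jay(c=3) eel(c=4)]
  15. access ant: MISS, evict hen(c=1). Cache: [ant(c=1) owl(c=2) berry(c=2) jay(c=3) eel(c=4)]
  16. access berry: HIT, count now 3. Cache: [ant(c=1) owl(c=2) jay(c=3) berry(c=3) eel(c=4)]
  17. access kiwi: MISS, evict ant(c=1). Cache: [kiwi(c=1) owl(c=2) jay(c=3) berry(c=3) eel(c=4)]
  18. access hen: MISS, evict kiwi(c=1). Cache: [hen(c=1) owl(c=2) jay(c=3) berry(c=3) eel(c=4)]
  19. access fox: MISS, evict hen(c=1). Cache: [fox(c=1) owl(c=2) jay(c=3) berry(c=3) eel(c=4)]
  20. access fox: HIT, count now 2. Cache: [owl(c=2) fox(c=2) jay(c=3) berry(c=3) eel(c=4)]
Total: 10 hits, 10 misses, 5 evictions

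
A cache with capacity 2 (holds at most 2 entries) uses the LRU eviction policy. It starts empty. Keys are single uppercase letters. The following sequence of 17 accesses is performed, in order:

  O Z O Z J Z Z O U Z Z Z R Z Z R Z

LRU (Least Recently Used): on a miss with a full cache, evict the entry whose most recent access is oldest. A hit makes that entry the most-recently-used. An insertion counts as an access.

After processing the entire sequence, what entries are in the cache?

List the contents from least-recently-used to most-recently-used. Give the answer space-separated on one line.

LRU simulation (capacity=2):
  1. access O: MISS. Cache (LRU->MRU): [O]
  2. access Z: MISS. Cache (LRU->MRU): [O Z]
  3. access O: HIT. Cache (LRU->MRU): [Z O]
  4. access Z: HIT. Cache (LRU->MRU): [O Z]
  5. access J: MISS, evict O. Cache (LRU->MRU): [Z J]
  6. access Z: HIT. Cache (LRU->MRU): [J Z]
  7. access Z: HIT. Cache (LRU->MRU): [J Z]
  8. access O: MISS, evict J. Cache (LRU->MRU): [Z O]
  9. access U: MISS, evict Z. Cache (LRU->MRU): [O U]
  10. access Z: MISS, evict O. Cache (LRU->MRU): [U Z]
  11. access Z: HIT. Cache (LRU->MRU): [U Z]
  12. access Z: HIT. Cache (LRU->MRU): [U Z]
  13. access R: MISS, evict U. Cache (LRU->MRU): [Z R]
  14. access Z: HIT. Cache (LRU->MRU): [R Z]
  15. access Z: HIT. Cache (LRU->MRU): [R Z]
  16. access R: HIT. Cache (LRU->MRU): [Z R]
  17. access Z: HIT. Cache (LRU->MRU): [R Z]
Total: 10 hits, 7 misses, 5 evictions

Answer: R Z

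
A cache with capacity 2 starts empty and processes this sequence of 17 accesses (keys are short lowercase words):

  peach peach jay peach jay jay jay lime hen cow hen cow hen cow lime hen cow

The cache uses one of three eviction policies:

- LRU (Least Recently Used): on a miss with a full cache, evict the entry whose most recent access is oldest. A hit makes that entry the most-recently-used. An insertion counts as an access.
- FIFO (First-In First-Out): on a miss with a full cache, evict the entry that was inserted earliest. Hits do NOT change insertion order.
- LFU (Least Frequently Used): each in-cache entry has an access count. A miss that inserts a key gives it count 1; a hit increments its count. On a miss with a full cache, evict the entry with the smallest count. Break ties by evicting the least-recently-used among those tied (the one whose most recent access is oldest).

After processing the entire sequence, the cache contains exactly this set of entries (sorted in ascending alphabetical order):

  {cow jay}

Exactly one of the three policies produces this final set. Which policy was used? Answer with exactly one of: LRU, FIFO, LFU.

Answer: LFU

Derivation:
Simulating under each policy and comparing final sets:
  LRU: final set = {cow hen} -> differs
  FIFO: final set = {cow hen} -> differs
  LFU: final set = {cow jay} -> MATCHES target
Only LFU produces the target set.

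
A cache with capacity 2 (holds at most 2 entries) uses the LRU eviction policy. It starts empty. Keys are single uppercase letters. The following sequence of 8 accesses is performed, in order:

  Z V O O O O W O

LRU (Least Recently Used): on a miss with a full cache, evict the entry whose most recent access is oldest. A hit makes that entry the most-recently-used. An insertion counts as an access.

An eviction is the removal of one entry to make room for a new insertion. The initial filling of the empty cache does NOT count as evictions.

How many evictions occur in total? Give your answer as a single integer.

LRU simulation (capacity=2):
  1. access Z: MISS. Cache (LRU->MRU): [Z]
  2. access V: MISS. Cache (LRU->MRU): [Z V]
  3. access O: MISS, evict Z. Cache (LRU->MRU): [V O]
  4. access O: HIT. Cache (LRU->MRU): [V O]
  5. access O: HIT. Cache (LRU->MRU): [V O]
  6. access O: HIT. Cache (LRU->MRU): [V O]
  7. access W: MISS, evict V. Cache (LRU->MRU): [O W]
  8. access O: HIT. Cache (LRU->MRU): [W O]
Total: 4 hits, 4 misses, 2 evictions

Answer: 2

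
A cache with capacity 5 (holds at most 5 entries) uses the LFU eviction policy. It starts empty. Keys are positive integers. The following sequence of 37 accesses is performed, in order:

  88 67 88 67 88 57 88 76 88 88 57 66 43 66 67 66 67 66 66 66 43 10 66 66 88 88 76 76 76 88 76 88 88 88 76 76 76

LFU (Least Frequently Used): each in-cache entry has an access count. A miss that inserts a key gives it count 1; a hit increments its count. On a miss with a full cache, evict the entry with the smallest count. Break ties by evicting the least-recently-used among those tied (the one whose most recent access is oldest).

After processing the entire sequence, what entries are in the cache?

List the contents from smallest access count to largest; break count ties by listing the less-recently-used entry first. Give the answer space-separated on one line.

LFU simulation (capacity=5):
  1. access 88: MISS. Cache: [88(c=1)]
  2. access 67: MISS. Cache: [88(c=1) 67(c=1)]
  3. access 88: HIT, count now 2. Cache: [67(c=1) 88(c=2)]
  4. access 67: HIT, count now 2. Cache: [88(c=2) 67(c=2)]
  5. access 88: HIT, count now 3. Cache: [67(c=2) 88(c=3)]
  6. access 57: MISS. Cache: [57(c=1) 67(c=2) 88(c=3)]
  7. access 88: HIT, count now 4. Cache: [57(c=1) 67(c=2) 88(c=4)]
  8. access 76: MISS. Cache: [57(c=1) 76(c=1) 67(c=2) 88(c=4)]
  9. access 88: HIT, count now 5. Cache: [57(c=1) 76(c=1) 67(c=2) 88(c=5)]
  10. access 88: HIT, count now 6. Cache: [57(c=1) 76(c=1) 67(c=2) 88(c=6)]
  11. access 57: HIT, count now 2. Cache: [76(c=1) 67(c=2) 57(c=2) 88(c=6)]
  12. access 66: MISS. Cache: [76(c=1) 66(c=1) 67(c=2) 57(c=2) 88(c=6)]
  13. access 43: MISS, evict 76(c=1). Cache: [66(c=1) 43(c=1) 67(c=2) 57(c=2) 88(c=6)]
  14. access 66: HIT, count now 2. Cache: [43(c=1) 67(c=2) 57(c=2) 66(c=2) 88(c=6)]
  15. access 67: HIT, count now 3. Cache: [43(c=1) 57(c=2) 66(c=2) 67(c=3) 88(c=6)]
  16. access 66: HIT, count now 3. Cache: [43(c=1) 57(c=2) 67(c=3) 66(c=3) 88(c=6)]
  17. access 67: HIT, count now 4. Cache: [43(c=1) 57(c=2) 66(c=3) 67(c=4) 88(c=6)]
  18. access 66: HIT, count now 4. Cache: [43(c=1) 57(c=2) 67(c=4) 66(c=4) 88(c=6)]
  19. access 66: HIT, count now 5. Cache: [43(c=1) 57(c=2) 67(c=4) 66(c=5) 88(c=6)]
  20. access 66: HIT, count now 6. Cache: [43(c=1) 57(c=2) 67(c=4) 88(c=6) 66(c=6)]
  21. access 43: HIT, count now 2. Cache: [57(c=2) 43(c=2) 67(c=4) 88(c=6) 66(c=6)]
  22. access 10: MISS, evict 57(c=2). Cache: [10(c=1) 43(c=2) 67(c=4) 88(c=6) 66(c=6)]
  23. access 66: HIT, count now 7. Cache: [10(c=1) 43(c=2) 67(c=4) 88(c=6) 66(c=7)]
  24. access 66: HIT, count now 8. Cache: [10(c=1) 43(c=2) 67(c=4) 88(c=6) 66(c=8)]
  25. access 88: HIT, count now 7. Cache: [10(c=1) 43(c=2) 67(c=4) 88(c=7) 66(c=8)]
  26. access 88: HIT, count now 8. Cache: [10(c=1) 43(c=2) 67(c=4) 66(c=8) 88(c=8)]
  27. access 76: MISS, evict 10(c=1). Cache: [76(c=1) 43(c=2) 67(c=4) 66(c=8) 88(c=8)]
  28. access 76: HIT, count now 2. Cache: [43(c=2) 76(c=2) 67(c=4) 66(c=8) 88(c=8)]
  29. access 76: HIT, count now 3. Cache: [43(c=2) 76(c=3) 67(c=4) 66(c=8) 88(c=8)]
  30. access 88: HIT, count now 9. Cache: [43(c=2) 76(c=3) 67(c=4) 66(c=8) 88(c=9)]
  31. access 76: HIT, count now 4. Cache: [43(c=2) 67(c=4) 76(c=4) 66(c=8) 88(c=9)]
  32. access 88: HIT, count now 10. Cache: [43(c=2) 67(c=4) 76(c=4) 66(c=8) 88(c=10)]
  33. access 88: HIT, count now 11. Cache: [43(c=2) 67(c=4) 76(c=4) 66(c=8) 88(c=11)]
  34. access 88: HIT, count now 12. Cache: [43(c=2) 67(c=4) 76(c=4) 66(c=8) 88(c=12)]
  35. access 76: HIT, count now 5. Cache: [43(c=2) 67(c=4) 76(c=5) 66(c=8) 88(c=12)]
  36. access 76: HIT, count now 6. Cache: [43(c=2) 67(c=4) 76(c=6) 66(c=8) 88(c=12)]
  37. access 76: HIT, count now 7. Cache: [43(c=2) 67(c=4) 76(c=7) 66(c=8) 88(c=12)]
Total: 29 hits, 8 misses, 3 evictions

Answer: 43 67 76 66 88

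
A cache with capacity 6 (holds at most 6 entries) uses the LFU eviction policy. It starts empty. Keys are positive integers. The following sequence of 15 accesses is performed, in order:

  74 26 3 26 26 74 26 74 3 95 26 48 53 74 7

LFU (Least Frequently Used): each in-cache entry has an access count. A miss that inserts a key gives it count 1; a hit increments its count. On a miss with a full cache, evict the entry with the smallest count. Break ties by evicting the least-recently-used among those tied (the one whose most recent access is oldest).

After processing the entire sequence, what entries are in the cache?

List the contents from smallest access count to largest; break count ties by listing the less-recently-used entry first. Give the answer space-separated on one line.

Answer: 48 53 7 3 74 26

Derivation:
LFU simulation (capacity=6):
  1. access 74: MISS. Cache: [74(c=1)]
  2. access 26: MISS. Cache: [74(c=1) 26(c=1)]
  3. access 3: MISS. Cache: [74(c=1) 26(c=1) 3(c=1)]
  4. access 26: HIT, count now 2. Cache: [74(c=1) 3(c=1) 26(c=2)]
  5. access 26: HIT, count now 3. Cache: [74(c=1) 3(c=1) 26(c=3)]
  6. access 74: HIT, count now 2. Cache: [3(c=1) 74(c=2) 26(c=3)]
  7. access 26: HIT, count now 4. Cache: [3(c=1) 74(c=2) 26(c=4)]
  8. access 74: HIT, count now 3. Cache: [3(c=1) 74(c=3) 26(c=4)]
  9. access 3: HIT, count now 2. Cache: [3(c=2) 74(c=3) 26(c=4)]
  10. access 95: MISS. Cache: [95(c=1) 3(c=2) 74(c=3) 26(c=4)]
  11. access 26: HIT, count now 5. Cache: [95(c=1) 3(c=2) 74(c=3) 26(c=5)]
  12. access 48: MISS. Cache: [95(c=1) 48(c=1) 3(c=2) 74(c=3) 26(c=5)]
  13. access 53: MISS. Cache: [95(c=1) 48(c=1) 53(c=1) 3(c=2) 74(c=3) 26(c=5)]
  14. access 74: HIT, count now 4. Cache: [95(c=1) 48(c=1) 53(c=1) 3(c=2) 74(c=4) 26(c=5)]
  15. access 7: MISS, evict 95(c=1). Cache: [48(c=1) 53(c=1) 7(c=1) 3(c=2) 74(c=4) 26(c=5)]
Total: 8 hits, 7 misses, 1 evictions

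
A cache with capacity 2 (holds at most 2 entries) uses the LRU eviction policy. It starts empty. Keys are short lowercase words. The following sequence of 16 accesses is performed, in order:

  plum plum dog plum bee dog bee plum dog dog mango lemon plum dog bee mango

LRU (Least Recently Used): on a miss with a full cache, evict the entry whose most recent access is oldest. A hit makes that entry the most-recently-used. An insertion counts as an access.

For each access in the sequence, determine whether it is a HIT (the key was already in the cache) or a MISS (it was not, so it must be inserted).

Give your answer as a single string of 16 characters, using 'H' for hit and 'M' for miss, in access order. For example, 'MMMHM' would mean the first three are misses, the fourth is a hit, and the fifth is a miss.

LRU simulation (capacity=2):
  1. access plum: MISS. Cache (LRU->MRU): [plum]
  2. access plum: HIT. Cache (LRU->MRU): [plum]
  3. access dog: MISS. Cache (LRU->MRU): [plum dog]
  4. access plum: HIT. Cache (LRU->MRU): [dog plum]
  5. access bee: MISS, evict dog. Cache (LRU->MRU): [plum bee]
  6. access dog: MISS, evict plum. Cache (LRU->MRU): [bee dog]
  7. access bee: HIT. Cache (LRU->MRU): [dog bee]
  8. access plum: MISS, evict dog. Cache (LRU->MRU): [bee plum]
  9. access dog: MISS, evict bee. Cache (LRU->MRU): [plum dog]
  10. access dog: HIT. Cache (LRU->MRU): [plum dog]
  11. access mango: MISS, evict plum. Cache (LRU->MRU): [dog mango]
  12. access lemon: MISS, evict dog. Cache (LRU->MRU): [mango lemon]
  13. access plum: MISS, evict mango. Cache (LRU->MRU): [lemon plum]
  14. access dog: MISS, evict lemon. Cache (LRU->MRU): [plum dog]
  15. access bee: MISS, evict plum. Cache (LRU->MRU): [dog bee]
  16. access mango: MISS, evict dog. Cache (LRU->MRU): [bee mango]
Total: 4 hits, 12 misses, 10 evictions

Answer: MHMHMMHMMHMMMMMM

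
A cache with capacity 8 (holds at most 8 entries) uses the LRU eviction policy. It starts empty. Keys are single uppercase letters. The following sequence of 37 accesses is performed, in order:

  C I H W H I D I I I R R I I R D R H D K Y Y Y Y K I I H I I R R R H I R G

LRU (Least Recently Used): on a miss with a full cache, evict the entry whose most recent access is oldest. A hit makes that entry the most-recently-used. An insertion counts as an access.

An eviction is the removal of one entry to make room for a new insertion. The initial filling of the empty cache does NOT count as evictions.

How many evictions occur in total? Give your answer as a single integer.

Answer: 1

Derivation:
LRU simulation (capacity=8):
  1. access C: MISS. Cache (LRU->MRU): [C]
  2. access I: MISS. Cache (LRU->MRU): [C I]
  3. access H: MISS. Cache (LRU->MRU): [C I H]
  4. access W: MISS. Cache (LRU->MRU): [C I H W]
  5. access H: HIT. Cache (LRU->MRU): [C I W H]
  6. access I: HIT. Cache (LRU->MRU): [C W H I]
  7. access D: MISS. Cache (LRU->MRU): [C W H I D]
  8. access I: HIT. Cache (LRU->MRU): [C W H D I]
  9. access I: HIT. Cache (LRU->MRU): [C W H D I]
  10. access I: HIT. Cache (LRU->MRU): [C W H D I]
  11. access R: MISS. Cache (LRU->MRU): [C W H D I R]
  12. access R: HIT. Cache (LRU->MRU): [C W H D I R]
  13. access I: HIT. Cache (LRU->MRU): [C W H D R I]
  14. access I: HIT. Cache (LRU->MRU): [C W H D R I]
  15. access R: HIT. Cache (LRU->MRU): [C W H D I R]
  16. access D: HIT. Cache (LRU->MRU): [C W H I R D]
  17. access R: HIT. Cache (LRU->MRU): [C W H I D R]
  18. access H: HIT. Cache (LRU->MRU): [C W I D R H]
  19. access D: HIT. Cache (LRU->MRU): [C W I R H D]
  20. access K: MISS. Cache (LRU->MRU): [C W I R H D K]
  21. access Y: MISS. Cache (LRU->MRU): [C W I R H D K Y]
  22. access Y: HIT. Cache (LRU->MRU): [C W I R H D K Y]
  23. access Y: HIT. Cache (LRU->MRU): [C W I R H D K Y]
  24. access Y: HIT. Cache (LRU->MRU): [C W I R H D K Y]
  25. access K: HIT. Cache (LRU->MRU): [C W I R H D Y K]
  26. access I: HIT. Cache (LRU->MRU): [C W R H D Y K I]
  27. access I: HIT. Cache (LRU->MRU): [C W R H D Y K I]
  28. access H: HIT. Cache (LRU->MRU): [C W R D Y K I H]
  29. access I: HIT. Cache (LRU->MRU): [C W R D Y K H I]
  30. access I: HIT. Cache (LRU->MRU): [C W R D Y K H I]
  31. access R: HIT. Cache (LRU->MRU): [C W D Y K H I R]
  32. access R: HIT. Cache (LRU->MRU): [C W D Y K H I R]
  33. access R: HIT. Cache (LRU->MRU): [C W D Y K H I R]
  34. access H: HIT. Cache (LRU->MRU): [C W D Y K I R H]
  35. access I: HIT. Cache (LRU->MRU): [C W D Y K R H I]
  36. access R: HIT. Cache (LRU->MRU): [C W D Y K H I R]
  37. access G: MISS, evict C. Cache (LRU->MRU): [W D Y K H I R G]
Total: 28 hits, 9 misses, 1 evictions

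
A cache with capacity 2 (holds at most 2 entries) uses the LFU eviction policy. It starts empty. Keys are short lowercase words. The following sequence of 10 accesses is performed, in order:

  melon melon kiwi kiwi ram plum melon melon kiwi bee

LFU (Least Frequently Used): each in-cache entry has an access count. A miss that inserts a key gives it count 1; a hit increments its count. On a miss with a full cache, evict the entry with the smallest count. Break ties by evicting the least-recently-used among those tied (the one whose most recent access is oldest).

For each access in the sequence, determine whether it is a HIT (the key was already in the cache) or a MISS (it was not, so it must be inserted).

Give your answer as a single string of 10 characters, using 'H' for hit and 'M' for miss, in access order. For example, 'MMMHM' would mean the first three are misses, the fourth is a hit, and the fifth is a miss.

Answer: MHMHMMMHHM

Derivation:
LFU simulation (capacity=2):
  1. access melon: MISS. Cache: [melon(c=1)]
  2. access melon: HIT, count now 2. Cache: [melon(c=2)]
  3. access kiwi: MISS. Cache: [kiwi(c=1) melon(c=2)]
  4. access kiwi: HIT, count now 2. Cache: [melon(c=2) kiwi(c=2)]
  5. access ram: MISS, evict melon(c=2). Cache: [ram(c=1) kiwi(c=2)]
  6. access plum: MISS, evict ram(c=1). Cache: [plum(c=1) kiwi(c=2)]
  7. access melon: MISS, evict plum(c=1). Cache: [melon(c=1) kiwi(c=2)]
  8. access melon: HIT, count now 2. Cache: [kiwi(c=2) melon(c=2)]
  9. access kiwi: HIT, count now 3. Cache: [melon(c=2) kiwi(c=3)]
  10. access bee: MISS, evict melon(c=2). Cache: [bee(c=1) kiwi(c=3)]
Total: 4 hits, 6 misses, 4 evictions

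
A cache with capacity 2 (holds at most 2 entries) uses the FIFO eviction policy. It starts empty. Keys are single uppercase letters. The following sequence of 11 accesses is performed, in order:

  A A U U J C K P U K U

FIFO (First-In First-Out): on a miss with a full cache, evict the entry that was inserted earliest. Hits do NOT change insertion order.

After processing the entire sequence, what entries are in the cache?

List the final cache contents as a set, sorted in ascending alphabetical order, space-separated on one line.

Answer: K U

Derivation:
FIFO simulation (capacity=2):
  1. access A: MISS. Cache (old->new): [A]
  2. access A: HIT. Cache (old->new): [A]
  3. access U: MISS. Cache (old->new): [A U]
  4. access U: HIT. Cache (old->new): [A U]
  5. access J: MISS, evict A. Cache (old->new): [U J]
  6. access C: MISS, evict U. Cache (old->new): [J C]
  7. access K: MISS, evict J. Cache (old->new): [C K]
  8. access P: MISS, evict C. Cache (old->new): [K P]
  9. access U: MISS, evict K. Cache (old->new): [P U]
  10. access K: MISS, evict P. Cache (old->new): [U K]
  11. access U: HIT. Cache (old->new): [U K]
Total: 3 hits, 8 misses, 6 evictions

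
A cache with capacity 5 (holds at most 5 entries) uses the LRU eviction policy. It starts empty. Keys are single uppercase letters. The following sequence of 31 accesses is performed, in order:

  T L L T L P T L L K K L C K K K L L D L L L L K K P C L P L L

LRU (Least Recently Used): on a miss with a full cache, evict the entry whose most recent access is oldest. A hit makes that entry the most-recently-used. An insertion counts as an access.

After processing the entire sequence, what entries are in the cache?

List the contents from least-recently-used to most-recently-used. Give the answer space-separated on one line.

LRU simulation (capacity=5):
  1. access T: MISS. Cache (LRU->MRU): [T]
  2. access L: MISS. Cache (LRU->MRU): [T L]
  3. access L: HIT. Cache (LRU->MRU): [T L]
  4. access T: HIT. Cache (LRU->MRU): [L T]
  5. access L: HIT. Cache (LRU->MRU): [T L]
  6. access P: MISS. Cache (LRU->MRU): [T L P]
  7. access T: HIT. Cache (LRU->MRU): [L P T]
  8. access L: HIT. Cache (LRU->MRU): [P T L]
  9. access L: HIT. Cache (LRU->MRU): [P T L]
  10. access K: MISS. Cache (LRU->MRU): [P T L K]
  11. access K: HIT. Cache (LRU->MRU): [P T L K]
  12. access L: HIT. Cache (LRU->MRU): [P T K L]
  13. access C: MISS. Cache (LRU->MRU): [P T K L C]
  14. access K: HIT. Cache (LRU->MRU): [P T L C K]
  15. access K: HIT. Cache (LRU->MRU): [P T L C K]
  16. access K: HIT. Cache (LRU->MRU): [P T L C K]
  17. access L: HIT. Cache (LRU->MRU): [P T C K L]
  18. access L: HIT. Cache (LRU->MRU): [P T C K L]
  19. access D: MISS, evict P. Cache (LRU->MRU): [T C K L D]
  20. access L: HIT. Cache (LRU->MRU): [T C K D L]
  21. access L: HIT. Cache (LRU->MRU): [T C K D L]
  22. access L: HIT. Cache (LRU->MRU): [T C K D L]
  23. access L: HIT. Cache (LRU->MRU): [T C K D L]
  24. access K: HIT. Cache (LRU->MRU): [T C D L K]
  25. access K: HIT. Cache (LRU->MRU): [T C D L K]
  26. access P: MISS, evict T. Cache (LRU->MRU): [C D L K P]
  27. access C: HIT. Cache (LRU->MRU): [D L K P C]
  28. access L: HIT. Cache (LRU->MRU): [D K P C L]
  29. access P: HIT. Cache (LRU->MRU): [D K C L P]
  30. access L: HIT. Cache (LRU->MRU): [D K C P L]
  31. access L: HIT. Cache (LRU->MRU): [D K C P L]
Total: 24 hits, 7 misses, 2 evictions

Answer: D K C P L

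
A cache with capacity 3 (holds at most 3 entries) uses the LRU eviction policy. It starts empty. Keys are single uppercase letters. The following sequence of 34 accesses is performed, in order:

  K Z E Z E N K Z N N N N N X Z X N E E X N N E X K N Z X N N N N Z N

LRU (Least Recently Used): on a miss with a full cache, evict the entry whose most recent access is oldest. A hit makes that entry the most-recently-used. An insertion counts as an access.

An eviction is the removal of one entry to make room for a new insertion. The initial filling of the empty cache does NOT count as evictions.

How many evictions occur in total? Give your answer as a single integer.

LRU simulation (capacity=3):
  1. access K: MISS. Cache (LRU->MRU): [K]
  2. access Z: MISS. Cache (LRU->MRU): [K Z]
  3. access E: MISS. Cache (LRU->MRU): [K Z E]
  4. access Z: HIT. Cache (LRU->MRU): [K E Z]
  5. access E: HIT. Cache (LRU->MRU): [K Z E]
  6. access N: MISS, evict K. Cache (LRU->MRU): [Z E N]
  7. access K: MISS, evict Z. Cache (LRU->MRU): [E N K]
  8. access Z: MISS, evict E. Cache (LRU->MRU): [N K Z]
  9. access N: HIT. Cache (LRU->MRU): [K Z N]
  10. access N: HIT. Cache (LRU->MRU): [K Z N]
  11. access N: HIT. Cache (LRU->MRU): [K Z N]
  12. access N: HIT. Cache (LRU->MRU): [K Z N]
  13. access N: HIT. Cache (LRU->MRU): [K Z N]
  14. access X: MISS, evict K. Cache (LRU->MRU): [Z N X]
  15. access Z: HIT. Cache (LRU->MRU): [N X Z]
  16. access X: HIT. Cache (LRU->MRU): [N Z X]
  17. access N: HIT. Cache (LRU->MRU): [Z X N]
  18. access E: MISS, evict Z. Cache (LRU->MRU): [X N E]
  19. access E: HIT. Cache (LRU->MRU): [X N E]
  20. access X: HIT. Cache (LRU->MRU): [N E X]
  21. access N: HIT. Cache (LRU->MRU): [E X N]
  22. access N: HIT. Cache (LRU->MRU): [E X N]
  23. access E: HIT. Cache (LRU->MRU): [X N E]
  24. access X: HIT. Cache (LRU->MRU): [N E X]
  25. access K: MISS, evict N. Cache (LRU->MRU): [E X K]
  26. access N: MISS, evict E. Cache (LRU->MRU): [X K N]
  27. access Z: MISS, evict X. Cache (LRU->MRU): [K N Z]
  28. access X: MISS, evict K. Cache (LRU->MRU): [N Z X]
  29. access N: HIT. Cache (LRU->MRU): [Z X N]
  30. access N: HIT. Cache (LRU->MRU): [Z X N]
  31. access N: HIT. Cache (LRU->MRU): [Z X N]
  32. access N: HIT. Cache (LRU->MRU): [Z X N]
  33. access Z: HIT. Cache (LRU->MRU): [X N Z]
  34. access N: HIT. Cache (LRU->MRU): [X Z N]
Total: 22 hits, 12 misses, 9 evictions

Answer: 9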